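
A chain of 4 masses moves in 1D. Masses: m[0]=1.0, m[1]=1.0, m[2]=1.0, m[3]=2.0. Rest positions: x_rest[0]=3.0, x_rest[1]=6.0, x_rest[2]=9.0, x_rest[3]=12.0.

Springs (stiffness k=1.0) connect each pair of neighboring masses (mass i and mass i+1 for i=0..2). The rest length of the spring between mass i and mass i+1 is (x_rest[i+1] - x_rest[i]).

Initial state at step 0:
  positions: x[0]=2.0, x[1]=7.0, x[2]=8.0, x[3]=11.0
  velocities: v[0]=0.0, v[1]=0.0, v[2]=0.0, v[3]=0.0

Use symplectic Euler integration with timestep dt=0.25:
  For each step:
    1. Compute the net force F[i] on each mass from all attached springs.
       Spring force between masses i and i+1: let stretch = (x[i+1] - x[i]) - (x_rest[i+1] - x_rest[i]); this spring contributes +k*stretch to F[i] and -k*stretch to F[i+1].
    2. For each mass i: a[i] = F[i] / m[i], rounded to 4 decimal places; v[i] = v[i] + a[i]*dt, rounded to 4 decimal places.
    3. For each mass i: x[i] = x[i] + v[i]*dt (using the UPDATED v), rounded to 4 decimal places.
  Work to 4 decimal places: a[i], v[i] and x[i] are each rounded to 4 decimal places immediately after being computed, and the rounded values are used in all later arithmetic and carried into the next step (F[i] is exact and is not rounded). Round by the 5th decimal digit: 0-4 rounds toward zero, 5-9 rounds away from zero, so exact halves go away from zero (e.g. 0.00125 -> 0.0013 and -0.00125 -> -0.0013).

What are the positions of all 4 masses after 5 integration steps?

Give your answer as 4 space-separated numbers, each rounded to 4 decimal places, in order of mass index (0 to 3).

Answer: 3.1704 4.6474 8.9660 11.1082

Derivation:
Step 0: x=[2.0000 7.0000 8.0000 11.0000] v=[0.0000 0.0000 0.0000 0.0000]
Step 1: x=[2.1250 6.7500 8.1250 11.0000] v=[0.5000 -1.0000 0.5000 0.0000]
Step 2: x=[2.3516 6.2969 8.3438 11.0039] v=[0.9063 -1.8125 0.8750 0.0156]
Step 3: x=[2.6373 5.7251 8.6009 11.0184] v=[1.1426 -2.2871 1.0283 0.0581]
Step 4: x=[2.9285 5.1401 8.8293 11.0511] v=[1.1646 -2.3401 0.9137 0.1309]
Step 5: x=[3.1704 4.6474 8.9660 11.1082] v=[0.9675 -1.9707 0.5469 0.2282]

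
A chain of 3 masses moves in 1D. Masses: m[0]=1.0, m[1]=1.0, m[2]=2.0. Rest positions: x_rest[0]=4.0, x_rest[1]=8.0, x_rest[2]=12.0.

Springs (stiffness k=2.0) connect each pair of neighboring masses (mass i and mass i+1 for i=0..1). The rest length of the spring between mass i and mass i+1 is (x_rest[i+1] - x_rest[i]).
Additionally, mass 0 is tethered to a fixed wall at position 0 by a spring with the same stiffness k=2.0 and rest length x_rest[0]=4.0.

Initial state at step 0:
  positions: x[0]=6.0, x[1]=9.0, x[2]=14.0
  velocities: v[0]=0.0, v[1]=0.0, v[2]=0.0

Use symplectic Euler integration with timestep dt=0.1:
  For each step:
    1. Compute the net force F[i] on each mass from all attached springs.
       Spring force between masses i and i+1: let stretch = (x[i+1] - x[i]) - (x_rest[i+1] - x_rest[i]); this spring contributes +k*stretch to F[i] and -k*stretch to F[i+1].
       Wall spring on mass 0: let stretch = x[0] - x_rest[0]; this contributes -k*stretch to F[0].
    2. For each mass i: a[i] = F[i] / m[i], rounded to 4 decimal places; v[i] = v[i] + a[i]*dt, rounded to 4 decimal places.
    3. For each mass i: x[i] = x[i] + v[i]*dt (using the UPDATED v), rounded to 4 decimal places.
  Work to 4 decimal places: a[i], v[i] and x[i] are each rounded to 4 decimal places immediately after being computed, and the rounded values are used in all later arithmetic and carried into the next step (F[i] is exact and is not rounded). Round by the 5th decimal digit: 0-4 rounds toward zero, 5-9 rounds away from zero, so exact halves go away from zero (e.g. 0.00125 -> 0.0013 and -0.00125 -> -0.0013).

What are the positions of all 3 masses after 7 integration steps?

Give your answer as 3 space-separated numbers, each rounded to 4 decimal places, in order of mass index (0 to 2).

Step 0: x=[6.0000 9.0000 14.0000] v=[0.0000 0.0000 0.0000]
Step 1: x=[5.9400 9.0400 13.9900] v=[-0.6000 0.4000 -0.1000]
Step 2: x=[5.8232 9.1170 13.9705] v=[-1.1680 0.7700 -0.1950]
Step 3: x=[5.6558 9.2252 13.9425] v=[-1.6739 1.0819 -0.2804]
Step 4: x=[5.4467 9.3564 13.9073] v=[-2.0912 1.3115 -0.3521]
Step 5: x=[5.2068 9.5004 13.8666] v=[-2.3986 1.4397 -0.4072]
Step 6: x=[4.9487 9.6458 13.8222] v=[-2.5812 1.4542 -0.4438]
Step 7: x=[4.6856 9.7808 13.7761] v=[-2.6315 1.3501 -0.4614]

Answer: 4.6856 9.7808 13.7761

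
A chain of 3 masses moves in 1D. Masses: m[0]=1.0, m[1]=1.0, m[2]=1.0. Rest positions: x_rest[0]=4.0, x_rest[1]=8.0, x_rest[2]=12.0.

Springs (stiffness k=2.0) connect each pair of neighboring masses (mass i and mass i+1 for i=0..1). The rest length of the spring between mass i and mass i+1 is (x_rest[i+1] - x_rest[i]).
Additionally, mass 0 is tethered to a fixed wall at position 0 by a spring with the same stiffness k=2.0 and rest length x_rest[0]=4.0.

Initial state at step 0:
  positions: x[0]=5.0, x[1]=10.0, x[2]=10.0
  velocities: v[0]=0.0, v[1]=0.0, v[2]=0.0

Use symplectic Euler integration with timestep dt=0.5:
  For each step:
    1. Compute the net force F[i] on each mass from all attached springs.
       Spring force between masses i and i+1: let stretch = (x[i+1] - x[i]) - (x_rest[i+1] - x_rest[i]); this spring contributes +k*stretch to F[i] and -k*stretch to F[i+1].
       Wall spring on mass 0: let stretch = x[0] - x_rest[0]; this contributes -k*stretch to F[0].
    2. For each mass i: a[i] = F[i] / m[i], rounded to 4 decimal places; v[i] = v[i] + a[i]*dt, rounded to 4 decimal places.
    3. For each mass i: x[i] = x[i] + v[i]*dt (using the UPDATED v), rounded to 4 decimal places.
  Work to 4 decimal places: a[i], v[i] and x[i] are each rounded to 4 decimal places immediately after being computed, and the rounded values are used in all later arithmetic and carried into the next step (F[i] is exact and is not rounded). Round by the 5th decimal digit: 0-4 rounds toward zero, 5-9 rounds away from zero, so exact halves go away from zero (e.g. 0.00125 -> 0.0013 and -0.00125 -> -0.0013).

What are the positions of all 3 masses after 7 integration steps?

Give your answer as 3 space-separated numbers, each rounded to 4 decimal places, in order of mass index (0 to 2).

Answer: 6.4766 7.9063 10.9376

Derivation:
Step 0: x=[5.0000 10.0000 10.0000] v=[0.0000 0.0000 0.0000]
Step 1: x=[5.0000 7.5000 12.0000] v=[0.0000 -5.0000 4.0000]
Step 2: x=[3.7500 6.0000 13.7500] v=[-2.5000 -3.0000 3.5000]
Step 3: x=[1.7500 7.2500 13.6250] v=[-4.0000 2.5000 -0.2500]
Step 4: x=[1.6250 8.9375 12.3125] v=[-0.2500 3.3750 -2.6250]
Step 5: x=[4.3438 8.6563 11.3125] v=[5.4375 -0.5625 -2.0000]
Step 6: x=[7.0469 7.5469 10.9844] v=[5.4062 -2.2188 -0.6562]
Step 7: x=[6.4766 7.9063 10.9376] v=[-1.1407 0.7187 -0.0937]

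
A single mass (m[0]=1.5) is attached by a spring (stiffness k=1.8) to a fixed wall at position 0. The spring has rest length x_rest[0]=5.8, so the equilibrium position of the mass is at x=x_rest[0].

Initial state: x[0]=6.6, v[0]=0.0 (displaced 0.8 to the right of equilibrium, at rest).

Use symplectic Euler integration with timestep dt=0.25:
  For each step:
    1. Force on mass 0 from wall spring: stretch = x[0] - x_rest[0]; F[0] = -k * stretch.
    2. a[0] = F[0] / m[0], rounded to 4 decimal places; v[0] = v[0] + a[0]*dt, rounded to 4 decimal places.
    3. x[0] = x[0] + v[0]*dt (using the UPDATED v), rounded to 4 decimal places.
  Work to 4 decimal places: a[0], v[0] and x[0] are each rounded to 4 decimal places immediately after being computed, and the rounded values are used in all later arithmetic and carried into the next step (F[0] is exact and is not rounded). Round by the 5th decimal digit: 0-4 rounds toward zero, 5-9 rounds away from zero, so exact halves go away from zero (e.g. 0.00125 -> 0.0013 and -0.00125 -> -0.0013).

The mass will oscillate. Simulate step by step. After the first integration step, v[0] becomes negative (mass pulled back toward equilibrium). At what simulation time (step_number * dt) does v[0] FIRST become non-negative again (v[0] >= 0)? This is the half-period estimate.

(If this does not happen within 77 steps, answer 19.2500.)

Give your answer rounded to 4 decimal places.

Step 0: x=[6.6000] v=[0.0000]
Step 1: x=[6.5400] v=[-0.2400]
Step 2: x=[6.4245] v=[-0.4620]
Step 3: x=[6.2622] v=[-0.6494]
Step 4: x=[6.0652] v=[-0.7881]
Step 5: x=[5.8483] v=[-0.8677]
Step 6: x=[5.6278] v=[-0.8822]
Step 7: x=[5.4202] v=[-0.8306]
Step 8: x=[5.2410] v=[-0.7167]
Step 9: x=[5.1038] v=[-0.5490]
Step 10: x=[5.0188] v=[-0.3402]
Step 11: x=[4.9923] v=[-0.1059]
Step 12: x=[5.0264] v=[0.1364]
First v>=0 after going negative at step 12, time=3.0000

Answer: 3.0000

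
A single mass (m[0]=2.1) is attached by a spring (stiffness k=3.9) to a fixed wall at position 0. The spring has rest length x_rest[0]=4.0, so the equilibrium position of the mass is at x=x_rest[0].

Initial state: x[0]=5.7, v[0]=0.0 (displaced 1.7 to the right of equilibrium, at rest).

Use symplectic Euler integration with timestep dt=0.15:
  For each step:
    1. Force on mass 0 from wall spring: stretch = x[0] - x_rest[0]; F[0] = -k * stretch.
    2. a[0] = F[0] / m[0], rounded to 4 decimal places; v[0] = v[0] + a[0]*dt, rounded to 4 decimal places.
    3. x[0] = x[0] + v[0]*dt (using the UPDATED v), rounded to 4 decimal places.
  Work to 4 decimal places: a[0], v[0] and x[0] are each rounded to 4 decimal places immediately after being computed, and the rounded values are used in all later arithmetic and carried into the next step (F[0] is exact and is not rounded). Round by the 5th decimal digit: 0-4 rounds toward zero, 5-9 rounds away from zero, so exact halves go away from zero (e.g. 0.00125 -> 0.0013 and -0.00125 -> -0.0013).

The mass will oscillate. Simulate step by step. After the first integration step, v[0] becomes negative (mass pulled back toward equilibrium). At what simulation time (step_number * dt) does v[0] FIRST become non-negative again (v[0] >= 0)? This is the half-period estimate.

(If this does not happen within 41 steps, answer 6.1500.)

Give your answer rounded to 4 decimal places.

Step 0: x=[5.7000] v=[0.0000]
Step 1: x=[5.6290] v=[-0.4736]
Step 2: x=[5.4899] v=[-0.9274]
Step 3: x=[5.2885] v=[-1.3425]
Step 4: x=[5.0333] v=[-1.7014]
Step 5: x=[4.7349] v=[-1.9893]
Step 6: x=[4.4058] v=[-2.1940]
Step 7: x=[4.0598] v=[-2.3070]
Step 8: x=[3.7112] v=[-2.3237]
Step 9: x=[3.3747] v=[-2.2433]
Step 10: x=[3.0643] v=[-2.0691]
Step 11: x=[2.7930] v=[-1.8084]
Step 12: x=[2.5722] v=[-1.4722]
Step 13: x=[2.4110] v=[-1.0745]
Step 14: x=[2.3162] v=[-0.6319]
Step 15: x=[2.2918] v=[-0.1628]
Step 16: x=[2.3388] v=[0.3131]
First v>=0 after going negative at step 16, time=2.4000

Answer: 2.4000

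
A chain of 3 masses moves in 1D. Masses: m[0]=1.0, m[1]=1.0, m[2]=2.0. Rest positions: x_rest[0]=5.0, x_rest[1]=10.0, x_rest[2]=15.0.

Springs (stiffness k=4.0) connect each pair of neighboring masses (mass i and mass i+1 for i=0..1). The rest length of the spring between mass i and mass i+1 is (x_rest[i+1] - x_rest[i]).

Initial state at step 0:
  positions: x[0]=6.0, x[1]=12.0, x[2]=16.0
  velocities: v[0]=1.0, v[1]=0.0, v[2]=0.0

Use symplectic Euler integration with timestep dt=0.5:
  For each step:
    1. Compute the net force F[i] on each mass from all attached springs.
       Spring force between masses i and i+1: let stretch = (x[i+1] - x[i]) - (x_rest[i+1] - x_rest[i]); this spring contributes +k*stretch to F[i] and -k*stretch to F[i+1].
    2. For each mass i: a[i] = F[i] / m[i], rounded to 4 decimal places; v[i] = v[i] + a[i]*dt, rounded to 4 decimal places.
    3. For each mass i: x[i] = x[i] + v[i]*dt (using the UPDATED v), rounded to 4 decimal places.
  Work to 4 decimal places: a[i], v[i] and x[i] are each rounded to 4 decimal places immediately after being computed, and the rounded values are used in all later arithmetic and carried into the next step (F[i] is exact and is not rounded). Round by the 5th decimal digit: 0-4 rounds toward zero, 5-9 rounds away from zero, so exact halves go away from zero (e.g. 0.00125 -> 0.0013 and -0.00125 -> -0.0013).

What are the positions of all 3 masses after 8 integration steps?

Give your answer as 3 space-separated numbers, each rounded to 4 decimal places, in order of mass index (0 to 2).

Step 0: x=[6.0000 12.0000 16.0000] v=[1.0000 0.0000 0.0000]
Step 1: x=[7.5000 10.0000 16.5000] v=[3.0000 -4.0000 1.0000]
Step 2: x=[6.5000 12.0000 16.2500] v=[-2.0000 4.0000 -0.5000]
Step 3: x=[6.0000 12.7500 16.3750] v=[-1.0000 1.5000 0.2500]
Step 4: x=[7.2500 10.3750 17.1875] v=[2.5000 -4.7500 1.6250]
Step 5: x=[6.6250 11.6875 17.0938] v=[-1.2500 2.6250 -0.1875]
Step 6: x=[6.0625 13.3438 16.7969] v=[-1.1250 3.3126 -0.5938]
Step 7: x=[7.7813 11.1719 17.2735] v=[3.4376 -4.3438 0.9531]
Step 8: x=[7.8907 11.7110 17.1993] v=[0.2188 1.0782 -0.1485]

Answer: 7.8907 11.7110 17.1993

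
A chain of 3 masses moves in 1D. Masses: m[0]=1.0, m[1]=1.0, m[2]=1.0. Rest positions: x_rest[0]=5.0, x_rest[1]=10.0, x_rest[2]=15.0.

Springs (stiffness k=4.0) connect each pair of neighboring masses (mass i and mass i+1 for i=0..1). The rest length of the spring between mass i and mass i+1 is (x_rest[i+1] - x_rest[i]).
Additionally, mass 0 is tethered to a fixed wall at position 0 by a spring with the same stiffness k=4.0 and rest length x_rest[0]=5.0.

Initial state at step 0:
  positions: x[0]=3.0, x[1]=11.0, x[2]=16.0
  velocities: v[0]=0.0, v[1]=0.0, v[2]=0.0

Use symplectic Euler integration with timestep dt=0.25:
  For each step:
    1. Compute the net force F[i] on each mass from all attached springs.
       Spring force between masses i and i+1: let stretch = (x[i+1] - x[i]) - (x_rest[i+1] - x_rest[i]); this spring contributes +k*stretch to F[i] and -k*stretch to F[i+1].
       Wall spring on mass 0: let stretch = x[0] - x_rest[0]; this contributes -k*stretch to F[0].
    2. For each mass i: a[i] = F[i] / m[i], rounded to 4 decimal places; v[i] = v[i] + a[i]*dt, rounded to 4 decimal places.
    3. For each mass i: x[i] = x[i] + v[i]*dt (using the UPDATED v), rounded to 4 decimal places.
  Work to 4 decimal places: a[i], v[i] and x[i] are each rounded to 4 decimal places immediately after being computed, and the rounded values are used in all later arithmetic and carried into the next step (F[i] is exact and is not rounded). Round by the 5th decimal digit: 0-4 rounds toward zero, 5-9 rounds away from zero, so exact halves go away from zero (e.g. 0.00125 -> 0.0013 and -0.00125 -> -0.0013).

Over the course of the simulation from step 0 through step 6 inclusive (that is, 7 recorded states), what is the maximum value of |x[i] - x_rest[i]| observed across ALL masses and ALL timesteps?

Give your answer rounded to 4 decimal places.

Step 0: x=[3.0000 11.0000 16.0000] v=[0.0000 0.0000 0.0000]
Step 1: x=[4.2500 10.2500 16.0000] v=[5.0000 -3.0000 0.0000]
Step 2: x=[5.9375 9.4375 15.8125] v=[6.7500 -3.2500 -0.7500]
Step 3: x=[7.0156 9.3438 15.2813] v=[4.3125 -0.3750 -2.1250]
Step 4: x=[6.9219 10.1524 14.5157] v=[-0.3749 3.2343 -3.0625]
Step 5: x=[5.9053 11.2442 13.9093] v=[-4.0663 4.3671 -2.4258]
Step 6: x=[4.7471 11.6675 13.8866] v=[-4.6327 1.6933 -0.0909]
Max displacement = 2.0156

Answer: 2.0156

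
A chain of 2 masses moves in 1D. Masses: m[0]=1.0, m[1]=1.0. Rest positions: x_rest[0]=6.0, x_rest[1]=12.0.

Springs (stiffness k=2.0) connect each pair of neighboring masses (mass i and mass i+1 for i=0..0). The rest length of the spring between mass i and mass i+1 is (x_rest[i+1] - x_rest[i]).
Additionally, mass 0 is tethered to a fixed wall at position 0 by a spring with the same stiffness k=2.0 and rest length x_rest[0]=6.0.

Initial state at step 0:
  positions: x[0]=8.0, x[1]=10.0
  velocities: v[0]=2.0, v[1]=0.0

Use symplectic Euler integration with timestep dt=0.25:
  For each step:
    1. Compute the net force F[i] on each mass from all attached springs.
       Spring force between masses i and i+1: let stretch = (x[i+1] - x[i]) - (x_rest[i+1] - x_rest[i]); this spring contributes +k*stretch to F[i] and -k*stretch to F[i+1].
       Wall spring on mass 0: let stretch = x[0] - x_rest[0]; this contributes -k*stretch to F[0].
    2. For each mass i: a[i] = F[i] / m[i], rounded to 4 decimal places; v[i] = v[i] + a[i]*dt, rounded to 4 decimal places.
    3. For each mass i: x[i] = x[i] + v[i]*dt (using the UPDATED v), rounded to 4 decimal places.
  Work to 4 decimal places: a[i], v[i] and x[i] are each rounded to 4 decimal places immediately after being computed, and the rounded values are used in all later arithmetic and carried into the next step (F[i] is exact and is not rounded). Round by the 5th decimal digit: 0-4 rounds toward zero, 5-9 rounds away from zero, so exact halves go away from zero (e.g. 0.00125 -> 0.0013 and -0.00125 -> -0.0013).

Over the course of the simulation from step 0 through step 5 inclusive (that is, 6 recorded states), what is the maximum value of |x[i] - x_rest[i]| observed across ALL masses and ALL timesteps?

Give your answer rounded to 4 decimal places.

Answer: 2.1270

Derivation:
Step 0: x=[8.0000 10.0000] v=[2.0000 0.0000]
Step 1: x=[7.7500 10.5000] v=[-1.0000 2.0000]
Step 2: x=[6.8750 11.4063] v=[-3.5000 3.6250]
Step 3: x=[5.7070 12.4962] v=[-4.6719 4.3594]
Step 4: x=[4.6743 13.4874] v=[-4.1308 3.9648]
Step 5: x=[4.1590 14.1270] v=[-2.0614 2.5583]
Max displacement = 2.1270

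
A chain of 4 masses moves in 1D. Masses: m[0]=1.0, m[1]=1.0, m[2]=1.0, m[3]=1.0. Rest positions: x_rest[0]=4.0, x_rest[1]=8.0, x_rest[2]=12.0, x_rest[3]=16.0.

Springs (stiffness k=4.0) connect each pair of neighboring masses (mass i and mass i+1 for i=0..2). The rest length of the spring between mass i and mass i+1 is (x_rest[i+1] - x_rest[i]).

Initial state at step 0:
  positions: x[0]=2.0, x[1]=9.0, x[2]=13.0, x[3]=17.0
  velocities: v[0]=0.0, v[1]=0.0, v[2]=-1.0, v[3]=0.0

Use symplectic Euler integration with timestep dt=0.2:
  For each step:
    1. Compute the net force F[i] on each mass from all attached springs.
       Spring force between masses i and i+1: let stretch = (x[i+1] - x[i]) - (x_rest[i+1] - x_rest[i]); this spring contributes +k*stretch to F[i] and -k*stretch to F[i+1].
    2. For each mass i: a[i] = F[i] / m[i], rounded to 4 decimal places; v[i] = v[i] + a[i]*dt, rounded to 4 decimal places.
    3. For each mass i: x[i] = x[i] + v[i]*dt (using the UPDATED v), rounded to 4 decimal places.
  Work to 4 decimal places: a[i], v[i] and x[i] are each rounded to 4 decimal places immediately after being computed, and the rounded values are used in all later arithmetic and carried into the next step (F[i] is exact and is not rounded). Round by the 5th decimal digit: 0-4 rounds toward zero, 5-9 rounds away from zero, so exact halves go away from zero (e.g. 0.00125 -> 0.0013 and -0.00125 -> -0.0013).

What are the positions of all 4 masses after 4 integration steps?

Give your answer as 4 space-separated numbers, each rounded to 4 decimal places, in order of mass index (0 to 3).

Step 0: x=[2.0000 9.0000 13.0000 17.0000] v=[0.0000 0.0000 -1.0000 0.0000]
Step 1: x=[2.4800 8.5200 12.8000 17.0000] v=[2.4000 -2.4000 -1.0000 0.0000]
Step 2: x=[3.2864 7.7584 12.5872 16.9680] v=[4.0320 -3.8080 -1.0640 -0.1600]
Step 3: x=[4.1683 7.0539 12.3027 16.8751] v=[4.4096 -3.5226 -1.4224 -0.4646]
Step 4: x=[4.8719 6.7275 11.9100 16.6906] v=[3.5181 -1.6320 -1.9635 -0.9225]

Answer: 4.8719 6.7275 11.9100 16.6906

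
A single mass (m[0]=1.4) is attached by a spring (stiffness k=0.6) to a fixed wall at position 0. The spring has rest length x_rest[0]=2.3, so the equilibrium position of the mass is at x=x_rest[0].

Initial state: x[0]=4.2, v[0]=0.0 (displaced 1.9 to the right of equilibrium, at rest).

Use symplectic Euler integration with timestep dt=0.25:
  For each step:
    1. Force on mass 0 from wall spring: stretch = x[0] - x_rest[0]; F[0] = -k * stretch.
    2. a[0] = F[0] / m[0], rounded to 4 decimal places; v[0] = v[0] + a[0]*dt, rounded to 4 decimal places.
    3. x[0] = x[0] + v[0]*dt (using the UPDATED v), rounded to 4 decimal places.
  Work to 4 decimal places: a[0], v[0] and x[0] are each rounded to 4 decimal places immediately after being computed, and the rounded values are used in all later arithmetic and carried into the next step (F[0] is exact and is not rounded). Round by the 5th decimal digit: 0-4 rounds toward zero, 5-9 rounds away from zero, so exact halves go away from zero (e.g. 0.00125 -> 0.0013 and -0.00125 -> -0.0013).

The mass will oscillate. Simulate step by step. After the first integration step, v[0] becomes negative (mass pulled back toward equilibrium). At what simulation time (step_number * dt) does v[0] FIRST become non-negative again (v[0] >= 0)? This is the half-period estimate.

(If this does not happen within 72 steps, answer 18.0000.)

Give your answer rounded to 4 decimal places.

Answer: 5.0000

Derivation:
Step 0: x=[4.2000] v=[0.0000]
Step 1: x=[4.1491] v=[-0.2036]
Step 2: x=[4.0487] v=[-0.4017]
Step 3: x=[3.9014] v=[-0.5891]
Step 4: x=[3.7112] v=[-0.7607]
Step 5: x=[3.4832] v=[-0.9119]
Step 6: x=[3.2235] v=[-1.0387]
Step 7: x=[2.9391] v=[-1.1377]
Step 8: x=[2.6376] v=[-1.2062]
Step 9: x=[2.3270] v=[-1.2424]
Step 10: x=[2.0157] v=[-1.2453]
Step 11: x=[1.7120] v=[-1.2149]
Step 12: x=[1.4240] v=[-1.1519]
Step 13: x=[1.1595] v=[-1.0581]
Step 14: x=[0.9255] v=[-0.9359]
Step 15: x=[0.7284] v=[-0.7886]
Step 16: x=[0.5734] v=[-0.6202]
Step 17: x=[0.4646] v=[-0.4352]
Step 18: x=[0.4050] v=[-0.2386]
Step 19: x=[0.3961] v=[-0.0356]
Step 20: x=[0.4382] v=[0.1684]
First v>=0 after going negative at step 20, time=5.0000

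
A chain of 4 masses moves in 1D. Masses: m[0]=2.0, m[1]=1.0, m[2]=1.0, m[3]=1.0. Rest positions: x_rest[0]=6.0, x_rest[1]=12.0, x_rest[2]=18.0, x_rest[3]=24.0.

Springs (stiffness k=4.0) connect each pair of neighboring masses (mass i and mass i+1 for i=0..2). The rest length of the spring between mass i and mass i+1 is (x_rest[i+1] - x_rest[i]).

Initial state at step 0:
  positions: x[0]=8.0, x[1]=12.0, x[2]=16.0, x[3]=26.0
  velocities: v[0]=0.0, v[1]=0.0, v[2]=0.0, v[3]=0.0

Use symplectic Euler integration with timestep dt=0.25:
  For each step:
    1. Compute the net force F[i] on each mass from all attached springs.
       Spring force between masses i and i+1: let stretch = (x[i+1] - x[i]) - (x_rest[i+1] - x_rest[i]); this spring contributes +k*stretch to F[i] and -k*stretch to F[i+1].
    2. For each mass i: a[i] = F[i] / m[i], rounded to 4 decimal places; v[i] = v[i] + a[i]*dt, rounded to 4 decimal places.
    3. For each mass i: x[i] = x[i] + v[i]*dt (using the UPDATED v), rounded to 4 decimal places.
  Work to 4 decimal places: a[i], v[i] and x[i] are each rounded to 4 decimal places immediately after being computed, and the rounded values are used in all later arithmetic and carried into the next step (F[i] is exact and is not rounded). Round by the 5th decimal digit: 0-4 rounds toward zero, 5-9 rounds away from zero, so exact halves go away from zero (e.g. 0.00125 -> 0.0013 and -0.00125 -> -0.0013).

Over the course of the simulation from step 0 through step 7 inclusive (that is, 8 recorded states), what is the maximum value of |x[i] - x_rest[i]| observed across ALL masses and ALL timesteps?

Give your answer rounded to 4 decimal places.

Answer: 2.9543

Derivation:
Step 0: x=[8.0000 12.0000 16.0000 26.0000] v=[0.0000 0.0000 0.0000 0.0000]
Step 1: x=[7.7500 12.0000 17.5000 25.0000] v=[-1.0000 0.0000 6.0000 -4.0000]
Step 2: x=[7.2813 12.3125 19.5000 23.6250] v=[-1.8750 1.2500 8.0000 -5.5000]
Step 3: x=[6.6915 13.1641 20.7344 22.7188] v=[-2.3594 3.4063 4.9375 -3.6250]
Step 4: x=[6.1607 14.2901 20.5723 22.8165] v=[-2.1231 4.5040 -0.6484 0.3906]
Step 5: x=[5.8961 14.9543 19.4007 23.8531] v=[-1.0584 2.6568 -4.6864 4.1464]
Step 6: x=[6.0138 14.4656 18.2306 25.2766] v=[0.4707 -1.9550 -4.6804 5.6940]
Step 7: x=[6.4380 12.8052 17.8808 26.4386] v=[1.6966 -6.6418 -1.3994 4.6480]
Max displacement = 2.9543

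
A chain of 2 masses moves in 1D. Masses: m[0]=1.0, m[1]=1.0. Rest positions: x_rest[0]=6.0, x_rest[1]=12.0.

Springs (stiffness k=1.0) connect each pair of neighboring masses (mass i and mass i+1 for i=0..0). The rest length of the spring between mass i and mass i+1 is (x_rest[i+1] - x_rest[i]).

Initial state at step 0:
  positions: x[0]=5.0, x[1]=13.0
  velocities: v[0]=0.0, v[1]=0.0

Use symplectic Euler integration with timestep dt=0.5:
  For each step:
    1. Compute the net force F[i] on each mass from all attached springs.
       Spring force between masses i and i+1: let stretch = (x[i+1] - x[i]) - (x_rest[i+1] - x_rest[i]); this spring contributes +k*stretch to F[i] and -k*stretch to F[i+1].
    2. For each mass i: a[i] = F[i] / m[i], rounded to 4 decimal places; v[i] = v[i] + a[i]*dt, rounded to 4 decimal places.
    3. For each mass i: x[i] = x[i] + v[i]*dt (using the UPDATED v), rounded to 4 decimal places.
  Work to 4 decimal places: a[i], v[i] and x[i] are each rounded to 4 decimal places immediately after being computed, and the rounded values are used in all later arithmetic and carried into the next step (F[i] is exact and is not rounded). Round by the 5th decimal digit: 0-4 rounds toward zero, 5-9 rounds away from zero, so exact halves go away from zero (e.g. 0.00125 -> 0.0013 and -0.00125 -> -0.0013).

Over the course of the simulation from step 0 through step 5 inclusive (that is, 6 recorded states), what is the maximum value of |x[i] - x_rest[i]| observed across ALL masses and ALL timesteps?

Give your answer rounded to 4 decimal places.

Step 0: x=[5.0000 13.0000] v=[0.0000 0.0000]
Step 1: x=[5.5000 12.5000] v=[1.0000 -1.0000]
Step 2: x=[6.2500 11.7500] v=[1.5000 -1.5000]
Step 3: x=[6.8750 11.1250] v=[1.2500 -1.2500]
Step 4: x=[7.0625 10.9375] v=[0.3750 -0.3750]
Step 5: x=[6.7188 11.2813] v=[-0.6875 0.6875]
Max displacement = 1.0625

Answer: 1.0625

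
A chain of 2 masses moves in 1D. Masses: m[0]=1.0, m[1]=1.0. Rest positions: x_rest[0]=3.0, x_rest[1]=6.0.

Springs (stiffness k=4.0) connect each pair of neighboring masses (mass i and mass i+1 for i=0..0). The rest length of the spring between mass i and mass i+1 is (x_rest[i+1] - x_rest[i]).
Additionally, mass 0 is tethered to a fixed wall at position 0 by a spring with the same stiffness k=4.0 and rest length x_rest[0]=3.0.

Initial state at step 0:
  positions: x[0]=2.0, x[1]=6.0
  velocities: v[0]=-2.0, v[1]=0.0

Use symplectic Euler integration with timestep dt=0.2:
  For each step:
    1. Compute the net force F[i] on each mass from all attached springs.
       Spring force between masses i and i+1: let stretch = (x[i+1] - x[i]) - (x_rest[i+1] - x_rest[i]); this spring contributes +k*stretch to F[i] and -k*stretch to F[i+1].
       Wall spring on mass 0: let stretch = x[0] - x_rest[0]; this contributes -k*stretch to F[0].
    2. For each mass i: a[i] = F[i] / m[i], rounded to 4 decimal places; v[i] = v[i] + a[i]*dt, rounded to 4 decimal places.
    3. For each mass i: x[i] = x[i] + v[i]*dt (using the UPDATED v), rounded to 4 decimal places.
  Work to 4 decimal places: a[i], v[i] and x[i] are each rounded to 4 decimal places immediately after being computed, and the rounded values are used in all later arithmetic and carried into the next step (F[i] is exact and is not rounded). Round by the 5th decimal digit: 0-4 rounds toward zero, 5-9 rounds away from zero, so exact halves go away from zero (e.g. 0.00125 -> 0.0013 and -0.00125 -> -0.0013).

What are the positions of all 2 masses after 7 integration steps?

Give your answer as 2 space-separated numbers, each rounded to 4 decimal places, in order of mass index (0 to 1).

Answer: 2.9300 5.2260

Derivation:
Step 0: x=[2.0000 6.0000] v=[-2.0000 0.0000]
Step 1: x=[1.9200 5.8400] v=[-0.4000 -0.8000]
Step 2: x=[2.1600 5.5328] v=[1.2000 -1.5360]
Step 3: x=[2.5940 5.1660] v=[2.1702 -1.8342]
Step 4: x=[3.0245 4.8676] v=[2.1526 -1.4918]
Step 5: x=[3.2660 4.7543] v=[1.2075 -0.5663]
Step 6: x=[3.2231 4.8829] v=[-0.2147 0.6431]
Step 7: x=[2.9300 5.2260] v=[-1.4653 1.7153]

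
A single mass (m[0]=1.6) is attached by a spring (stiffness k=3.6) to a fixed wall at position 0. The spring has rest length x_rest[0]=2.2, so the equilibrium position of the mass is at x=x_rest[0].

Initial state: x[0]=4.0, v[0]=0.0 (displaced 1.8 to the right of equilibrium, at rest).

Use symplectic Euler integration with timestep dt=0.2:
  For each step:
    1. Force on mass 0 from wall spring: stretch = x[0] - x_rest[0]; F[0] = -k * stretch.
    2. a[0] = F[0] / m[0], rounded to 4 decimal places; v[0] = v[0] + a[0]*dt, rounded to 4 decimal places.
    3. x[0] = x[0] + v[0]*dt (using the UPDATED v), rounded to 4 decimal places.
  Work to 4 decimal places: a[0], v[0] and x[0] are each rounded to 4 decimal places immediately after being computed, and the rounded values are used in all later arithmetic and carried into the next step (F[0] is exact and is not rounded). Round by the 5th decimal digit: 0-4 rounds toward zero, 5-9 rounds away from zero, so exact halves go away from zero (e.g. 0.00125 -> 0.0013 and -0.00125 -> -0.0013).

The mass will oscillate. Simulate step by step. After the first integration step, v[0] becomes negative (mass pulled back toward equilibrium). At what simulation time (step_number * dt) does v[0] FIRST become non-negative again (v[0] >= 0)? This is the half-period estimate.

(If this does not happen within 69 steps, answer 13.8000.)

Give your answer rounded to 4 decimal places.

Step 0: x=[4.0000] v=[0.0000]
Step 1: x=[3.8380] v=[-0.8100]
Step 2: x=[3.5286] v=[-1.5471]
Step 3: x=[3.0996] v=[-2.1450]
Step 4: x=[2.5896] v=[-2.5498]
Step 5: x=[2.0446] v=[-2.7251]
Step 6: x=[1.5136] v=[-2.6552]
Step 7: x=[1.0443] v=[-2.3463]
Step 8: x=[0.6791] v=[-1.8262]
Step 9: x=[0.4507] v=[-1.1418]
Step 10: x=[0.3798] v=[-0.3546]
Step 11: x=[0.4727] v=[0.4645]
First v>=0 after going negative at step 11, time=2.2000

Answer: 2.2000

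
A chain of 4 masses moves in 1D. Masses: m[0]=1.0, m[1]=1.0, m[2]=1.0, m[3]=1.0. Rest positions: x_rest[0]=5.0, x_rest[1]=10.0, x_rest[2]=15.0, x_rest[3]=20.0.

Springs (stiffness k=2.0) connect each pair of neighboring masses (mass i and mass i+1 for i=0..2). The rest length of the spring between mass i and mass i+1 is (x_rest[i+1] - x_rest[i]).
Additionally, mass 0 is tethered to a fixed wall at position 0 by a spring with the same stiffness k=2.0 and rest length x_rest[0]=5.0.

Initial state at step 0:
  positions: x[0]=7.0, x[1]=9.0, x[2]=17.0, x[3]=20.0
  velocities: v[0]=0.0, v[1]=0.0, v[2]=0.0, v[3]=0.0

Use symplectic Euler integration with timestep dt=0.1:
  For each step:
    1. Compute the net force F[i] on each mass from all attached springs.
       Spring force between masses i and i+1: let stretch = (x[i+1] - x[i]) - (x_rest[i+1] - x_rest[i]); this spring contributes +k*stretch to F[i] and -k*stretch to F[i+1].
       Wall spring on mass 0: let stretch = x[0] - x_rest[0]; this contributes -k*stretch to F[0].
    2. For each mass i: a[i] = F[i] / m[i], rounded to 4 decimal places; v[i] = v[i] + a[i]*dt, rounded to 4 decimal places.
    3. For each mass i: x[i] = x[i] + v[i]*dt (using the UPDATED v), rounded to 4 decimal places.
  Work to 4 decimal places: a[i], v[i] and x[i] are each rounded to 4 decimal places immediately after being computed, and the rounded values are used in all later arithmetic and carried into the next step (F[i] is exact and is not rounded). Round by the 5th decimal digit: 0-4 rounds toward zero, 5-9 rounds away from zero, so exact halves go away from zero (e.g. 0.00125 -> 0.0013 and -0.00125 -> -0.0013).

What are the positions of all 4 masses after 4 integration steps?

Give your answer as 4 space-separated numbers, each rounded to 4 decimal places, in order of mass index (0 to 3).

Step 0: x=[7.0000 9.0000 17.0000 20.0000] v=[0.0000 0.0000 0.0000 0.0000]
Step 1: x=[6.9000 9.1200 16.9000 20.0400] v=[-1.0000 1.2000 -1.0000 0.4000]
Step 2: x=[6.7064 9.3512 16.7072 20.1172] v=[-1.9360 2.3120 -1.9280 0.7720]
Step 3: x=[6.4316 9.6766 16.4355 20.2262] v=[-2.7483 3.2542 -2.7172 1.0900]
Step 4: x=[6.0930 10.0723 16.1044 20.3594] v=[-3.3856 3.9570 -3.3108 1.3319]

Answer: 6.0930 10.0723 16.1044 20.3594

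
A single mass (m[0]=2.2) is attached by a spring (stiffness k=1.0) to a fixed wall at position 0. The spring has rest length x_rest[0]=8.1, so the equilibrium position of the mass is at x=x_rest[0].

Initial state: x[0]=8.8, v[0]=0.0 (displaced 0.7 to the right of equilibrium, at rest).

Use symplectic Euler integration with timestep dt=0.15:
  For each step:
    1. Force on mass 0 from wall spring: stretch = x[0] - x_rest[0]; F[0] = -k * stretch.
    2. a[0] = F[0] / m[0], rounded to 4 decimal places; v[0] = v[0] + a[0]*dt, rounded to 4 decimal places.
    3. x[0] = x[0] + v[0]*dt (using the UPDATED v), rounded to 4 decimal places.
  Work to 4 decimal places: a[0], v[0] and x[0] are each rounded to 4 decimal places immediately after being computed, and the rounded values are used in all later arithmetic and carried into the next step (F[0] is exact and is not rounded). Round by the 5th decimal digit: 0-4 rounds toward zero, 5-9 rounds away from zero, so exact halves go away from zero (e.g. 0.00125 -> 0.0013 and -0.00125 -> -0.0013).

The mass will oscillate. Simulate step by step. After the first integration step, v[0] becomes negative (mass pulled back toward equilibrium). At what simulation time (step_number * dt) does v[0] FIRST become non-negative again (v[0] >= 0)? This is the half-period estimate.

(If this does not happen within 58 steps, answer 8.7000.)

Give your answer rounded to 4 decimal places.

Step 0: x=[8.8000] v=[0.0000]
Step 1: x=[8.7928] v=[-0.0477]
Step 2: x=[8.7786] v=[-0.0949]
Step 3: x=[8.7574] v=[-0.1412]
Step 4: x=[8.7295] v=[-0.1860]
Step 5: x=[8.6952] v=[-0.2289]
Step 6: x=[8.6548] v=[-0.2695]
Step 7: x=[8.6087] v=[-0.3073]
Step 8: x=[8.5574] v=[-0.3420]
Step 9: x=[8.5014] v=[-0.3732]
Step 10: x=[8.4413] v=[-0.4006]
Step 11: x=[8.3777] v=[-0.4239]
Step 12: x=[8.3113] v=[-0.4428]
Step 13: x=[8.2427] v=[-0.4572]
Step 14: x=[8.1727] v=[-0.4669]
Step 15: x=[8.1019] v=[-0.4719]
Step 16: x=[8.0311] v=[-0.4720]
Step 17: x=[7.9610] v=[-0.4673]
Step 18: x=[7.8923] v=[-0.4578]
Step 19: x=[7.8258] v=[-0.4436]
Step 20: x=[7.7621] v=[-0.4249]
Step 21: x=[7.7018] v=[-0.4019]
Step 22: x=[7.6456] v=[-0.3748]
Step 23: x=[7.5940] v=[-0.3438]
Step 24: x=[7.5476] v=[-0.3093]
Step 25: x=[7.5069] v=[-0.2716]
Step 26: x=[7.4722] v=[-0.2312]
Step 27: x=[7.4439] v=[-0.1884]
Step 28: x=[7.4223] v=[-0.1437]
Step 29: x=[7.4077] v=[-0.0975]
Step 30: x=[7.4002] v=[-0.0503]
Step 31: x=[7.3998] v=[-0.0026]
Step 32: x=[7.4066] v=[0.0451]
First v>=0 after going negative at step 32, time=4.8000

Answer: 4.8000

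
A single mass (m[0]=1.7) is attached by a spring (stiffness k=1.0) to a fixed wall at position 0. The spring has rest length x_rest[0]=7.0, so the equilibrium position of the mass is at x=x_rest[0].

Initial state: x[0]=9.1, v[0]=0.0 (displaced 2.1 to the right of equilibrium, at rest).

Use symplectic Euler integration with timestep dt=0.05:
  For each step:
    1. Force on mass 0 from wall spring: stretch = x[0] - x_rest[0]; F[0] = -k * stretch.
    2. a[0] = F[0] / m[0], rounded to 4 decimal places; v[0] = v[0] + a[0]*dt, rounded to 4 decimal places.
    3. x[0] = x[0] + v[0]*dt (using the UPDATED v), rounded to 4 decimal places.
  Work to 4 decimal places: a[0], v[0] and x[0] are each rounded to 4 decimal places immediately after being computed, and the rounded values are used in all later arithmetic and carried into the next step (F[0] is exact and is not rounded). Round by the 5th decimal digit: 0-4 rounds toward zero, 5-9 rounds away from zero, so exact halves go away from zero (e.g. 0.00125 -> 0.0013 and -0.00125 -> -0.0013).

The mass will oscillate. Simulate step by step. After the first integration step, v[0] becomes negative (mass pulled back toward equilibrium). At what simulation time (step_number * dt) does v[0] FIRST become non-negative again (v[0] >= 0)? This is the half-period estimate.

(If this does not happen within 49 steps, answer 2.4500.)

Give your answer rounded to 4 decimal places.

Answer: 2.4500

Derivation:
Step 0: x=[9.1000] v=[0.0000]
Step 1: x=[9.0969] v=[-0.0618]
Step 2: x=[9.0907] v=[-0.1235]
Step 3: x=[9.0815] v=[-0.1850]
Step 4: x=[9.0692] v=[-0.2462]
Step 5: x=[9.0538] v=[-0.3071]
Step 6: x=[9.0354] v=[-0.3675]
Step 7: x=[9.0140] v=[-0.4274]
Step 8: x=[8.9897] v=[-0.4866]
Step 9: x=[8.9624] v=[-0.5451]
Step 10: x=[8.9323] v=[-0.6028]
Step 11: x=[8.8993] v=[-0.6596]
Step 12: x=[8.8635] v=[-0.7155]
Step 13: x=[8.8250] v=[-0.7703]
Step 14: x=[8.7838] v=[-0.8240]
Step 15: x=[8.7400] v=[-0.8765]
Step 16: x=[8.6936] v=[-0.9277]
Step 17: x=[8.6447] v=[-0.9775]
Step 18: x=[8.5934] v=[-1.0259]
Step 19: x=[8.5398] v=[-1.0728]
Step 20: x=[8.4839] v=[-1.1181]
Step 21: x=[8.4258] v=[-1.1617]
Step 22: x=[8.3656] v=[-1.2036]
Step 23: x=[8.3034] v=[-1.2438]
Step 24: x=[8.2393] v=[-1.2821]
Step 25: x=[8.1734] v=[-1.3186]
Step 26: x=[8.1057] v=[-1.3531]
Step 27: x=[8.0364] v=[-1.3856]
Step 28: x=[7.9656] v=[-1.4161]
Step 29: x=[7.8934] v=[-1.4445]
Step 30: x=[7.8199] v=[-1.4708]
Step 31: x=[7.7452] v=[-1.4949]
Step 32: x=[7.6694] v=[-1.5168]
Step 33: x=[7.5926] v=[-1.5365]
Step 34: x=[7.5149] v=[-1.5539]
Step 35: x=[7.4365] v=[-1.5690]
Step 36: x=[7.3574] v=[-1.5818]
Step 37: x=[7.2778] v=[-1.5923]
Step 38: x=[7.1978] v=[-1.6005]
Step 39: x=[7.1175] v=[-1.6063]
Step 40: x=[7.0370] v=[-1.6098]
Step 41: x=[6.9565] v=[-1.6109]
Step 42: x=[6.8760] v=[-1.6096]
Step 43: x=[6.7957] v=[-1.6060]
Step 44: x=[6.7157] v=[-1.6000]
Step 45: x=[6.6361] v=[-1.5916]
Step 46: x=[6.5571] v=[-1.5809]
Step 47: x=[6.4787] v=[-1.5679]
Step 48: x=[6.4011] v=[-1.5526]
Step 49: x=[6.3244] v=[-1.5350]
v[0] did not become non-negative within 49 steps; using fallback time=2.4500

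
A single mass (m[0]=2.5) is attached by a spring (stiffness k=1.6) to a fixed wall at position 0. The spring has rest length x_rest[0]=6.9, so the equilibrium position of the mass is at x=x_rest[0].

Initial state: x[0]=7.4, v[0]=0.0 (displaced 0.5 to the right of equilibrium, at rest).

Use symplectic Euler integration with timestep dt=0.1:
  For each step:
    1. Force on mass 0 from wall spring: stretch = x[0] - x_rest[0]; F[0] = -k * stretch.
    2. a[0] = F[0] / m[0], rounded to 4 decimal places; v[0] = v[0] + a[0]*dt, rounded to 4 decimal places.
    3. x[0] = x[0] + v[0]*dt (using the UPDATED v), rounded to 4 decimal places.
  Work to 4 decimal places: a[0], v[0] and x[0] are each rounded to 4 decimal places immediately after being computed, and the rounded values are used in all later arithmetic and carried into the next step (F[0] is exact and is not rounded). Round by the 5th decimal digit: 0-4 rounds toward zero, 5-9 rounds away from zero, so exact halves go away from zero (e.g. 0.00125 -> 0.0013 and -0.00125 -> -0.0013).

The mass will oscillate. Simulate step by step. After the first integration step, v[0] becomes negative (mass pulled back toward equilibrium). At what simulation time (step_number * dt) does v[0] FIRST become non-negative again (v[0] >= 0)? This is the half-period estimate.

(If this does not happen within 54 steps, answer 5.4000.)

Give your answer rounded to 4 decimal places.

Step 0: x=[7.4000] v=[0.0000]
Step 1: x=[7.3968] v=[-0.0320]
Step 2: x=[7.3904] v=[-0.0638]
Step 3: x=[7.3809] v=[-0.0952]
Step 4: x=[7.3683] v=[-0.1260]
Step 5: x=[7.3527] v=[-0.1560]
Step 6: x=[7.3342] v=[-0.1850]
Step 7: x=[7.3129] v=[-0.2128]
Step 8: x=[7.2890] v=[-0.2392]
Step 9: x=[7.2626] v=[-0.2641]
Step 10: x=[7.2339] v=[-0.2873]
Step 11: x=[7.2030] v=[-0.3087]
Step 12: x=[7.1702] v=[-0.3281]
Step 13: x=[7.1357] v=[-0.3454]
Step 14: x=[7.0997] v=[-0.3605]
Step 15: x=[7.0624] v=[-0.3733]
Step 16: x=[7.0240] v=[-0.3837]
Step 17: x=[6.9848] v=[-0.3916]
Step 18: x=[6.9451] v=[-0.3970]
Step 19: x=[6.9051] v=[-0.3999]
Step 20: x=[6.8651] v=[-0.4002]
Step 21: x=[6.8253] v=[-0.3980]
Step 22: x=[6.7860] v=[-0.3932]
Step 23: x=[6.7474] v=[-0.3859]
Step 24: x=[6.7098] v=[-0.3761]
Step 25: x=[6.6734] v=[-0.3639]
Step 26: x=[6.6385] v=[-0.3494]
Step 27: x=[6.6052] v=[-0.3327]
Step 28: x=[6.5738] v=[-0.3138]
Step 29: x=[6.5445] v=[-0.2929]
Step 30: x=[6.5175] v=[-0.2702]
Step 31: x=[6.4929] v=[-0.2457]
Step 32: x=[6.4709] v=[-0.2197]
Step 33: x=[6.4517] v=[-0.1922]
Step 34: x=[6.4354] v=[-0.1635]
Step 35: x=[6.4220] v=[-0.1338]
Step 36: x=[6.4117] v=[-0.1032]
Step 37: x=[6.4045] v=[-0.0720]
Step 38: x=[6.4005] v=[-0.0403]
Step 39: x=[6.3997] v=[-0.0083]
Step 40: x=[6.4021] v=[0.0237]
First v>=0 after going negative at step 40, time=4.0000

Answer: 4.0000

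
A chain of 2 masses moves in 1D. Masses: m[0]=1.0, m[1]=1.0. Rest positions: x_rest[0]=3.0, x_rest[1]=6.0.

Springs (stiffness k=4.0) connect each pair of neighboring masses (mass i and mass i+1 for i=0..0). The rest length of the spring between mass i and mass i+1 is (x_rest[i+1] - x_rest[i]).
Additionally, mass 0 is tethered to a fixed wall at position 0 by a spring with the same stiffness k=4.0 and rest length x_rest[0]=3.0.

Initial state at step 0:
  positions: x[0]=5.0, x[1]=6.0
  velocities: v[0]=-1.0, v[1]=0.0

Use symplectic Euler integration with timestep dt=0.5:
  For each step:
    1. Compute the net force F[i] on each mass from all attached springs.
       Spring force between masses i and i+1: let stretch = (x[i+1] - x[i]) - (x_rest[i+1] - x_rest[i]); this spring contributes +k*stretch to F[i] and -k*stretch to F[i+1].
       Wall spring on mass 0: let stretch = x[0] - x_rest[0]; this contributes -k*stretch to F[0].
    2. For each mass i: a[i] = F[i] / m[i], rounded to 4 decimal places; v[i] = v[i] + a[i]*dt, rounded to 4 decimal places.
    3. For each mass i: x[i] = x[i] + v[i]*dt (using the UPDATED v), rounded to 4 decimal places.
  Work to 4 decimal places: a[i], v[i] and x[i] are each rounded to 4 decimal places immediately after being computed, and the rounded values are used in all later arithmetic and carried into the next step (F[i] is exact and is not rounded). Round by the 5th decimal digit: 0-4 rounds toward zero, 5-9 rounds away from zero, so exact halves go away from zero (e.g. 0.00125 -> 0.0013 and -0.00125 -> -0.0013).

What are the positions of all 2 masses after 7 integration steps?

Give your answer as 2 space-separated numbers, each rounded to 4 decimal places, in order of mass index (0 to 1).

Answer: 3.0000 6.5000

Derivation:
Step 0: x=[5.0000 6.0000] v=[-1.0000 0.0000]
Step 1: x=[0.5000 8.0000] v=[-9.0000 4.0000]
Step 2: x=[3.0000 5.5000] v=[5.0000 -5.0000]
Step 3: x=[5.0000 3.5000] v=[4.0000 -4.0000]
Step 4: x=[0.5000 6.0000] v=[-9.0000 5.0000]
Step 5: x=[1.0000 6.0000] v=[1.0000 0.0000]
Step 6: x=[5.5000 4.0000] v=[9.0000 -4.0000]
Step 7: x=[3.0000 6.5000] v=[-5.0000 5.0000]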